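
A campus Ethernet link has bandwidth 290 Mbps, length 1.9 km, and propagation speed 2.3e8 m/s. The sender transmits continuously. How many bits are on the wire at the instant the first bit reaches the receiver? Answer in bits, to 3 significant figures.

Propagation delay = 1900 / 2.3e+08 = 8.26087e-06 s.
BDP = R × t_prop = 290000000 × 8.26087e-06 = 2395.65 bits.

2400 bits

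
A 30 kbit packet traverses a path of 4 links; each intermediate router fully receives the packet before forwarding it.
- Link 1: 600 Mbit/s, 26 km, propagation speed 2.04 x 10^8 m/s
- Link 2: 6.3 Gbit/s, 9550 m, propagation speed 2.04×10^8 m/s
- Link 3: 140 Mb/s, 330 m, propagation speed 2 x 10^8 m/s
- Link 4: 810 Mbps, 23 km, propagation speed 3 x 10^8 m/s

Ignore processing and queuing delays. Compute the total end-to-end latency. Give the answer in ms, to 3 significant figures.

0.559 ms

L = 30000 bits.
Transmission delays (L/R per hop): 0.05, 0.0047619, 0.214286, 0.037037 ms; sum = 0.306085 ms.
Propagation delays (d/s per hop): 0.127451, 0.0468137, 0.00165, 0.0766667 ms; sum = 0.252581 ms.
End-to-end = 0.559 ms.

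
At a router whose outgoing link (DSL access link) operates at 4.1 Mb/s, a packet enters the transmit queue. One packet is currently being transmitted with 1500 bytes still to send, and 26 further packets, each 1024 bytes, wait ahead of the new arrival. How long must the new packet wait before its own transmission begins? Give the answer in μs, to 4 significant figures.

54880 μs

Each queued packet: L/R = 8192/4.1e+06 = 1998.05 μs.
26 queued → 51949.3 μs.
Plus remaining 12000 bits of current packet: 2926.83 μs.
Queuing delay = 54880 μs.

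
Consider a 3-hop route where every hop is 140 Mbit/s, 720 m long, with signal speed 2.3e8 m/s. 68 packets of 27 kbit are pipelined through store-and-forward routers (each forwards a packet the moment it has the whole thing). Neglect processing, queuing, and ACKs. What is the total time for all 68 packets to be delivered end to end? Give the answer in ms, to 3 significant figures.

13.5 ms

Per-hop transmission t_tx = L/R = 27000/140000000 = 0.192857 ms.
Per-hop propagation t_prop = 720/2.3e+08 = 0.00313043 ms.
Pipeline fill: first packet needs 3·t_tx to clear all hops; remaining 67 packets each add one t_tx.
Total = (3+68-1)·t_tx + 3·t_prop = 70·0.192857 + 3·0.00313043 = 13.5 ms.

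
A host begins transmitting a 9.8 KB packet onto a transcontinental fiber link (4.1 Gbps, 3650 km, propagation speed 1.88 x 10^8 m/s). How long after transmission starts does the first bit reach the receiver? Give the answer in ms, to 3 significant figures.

First bit experiences only propagation delay: d/s = 3650000/188000000 = 19.4 ms.

19.4 ms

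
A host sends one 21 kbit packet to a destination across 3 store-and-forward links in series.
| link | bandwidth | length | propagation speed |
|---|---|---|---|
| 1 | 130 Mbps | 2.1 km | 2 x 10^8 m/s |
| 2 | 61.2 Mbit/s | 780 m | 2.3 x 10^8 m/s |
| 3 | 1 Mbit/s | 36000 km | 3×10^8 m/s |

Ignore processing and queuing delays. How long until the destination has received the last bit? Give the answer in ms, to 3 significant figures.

L = 21000 bits.
Transmission delays (L/R per hop): 0.161538, 0.343137, 21 ms; sum = 21.5047 ms.
Propagation delays (d/s per hop): 0.0105, 0.0033913, 120 ms; sum = 120.014 ms.
End-to-end = 142 ms.

142 ms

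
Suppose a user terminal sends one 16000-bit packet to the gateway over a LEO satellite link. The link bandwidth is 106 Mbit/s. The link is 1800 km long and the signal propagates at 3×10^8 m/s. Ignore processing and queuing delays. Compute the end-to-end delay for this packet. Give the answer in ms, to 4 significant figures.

6.151 ms

Transmission delay = L/R = 16000 / 106000000 = 0.150943 ms.
Propagation delay = d/s = 1800000 m / 300000000 m/s = 6 ms.
Total = 6.151 ms.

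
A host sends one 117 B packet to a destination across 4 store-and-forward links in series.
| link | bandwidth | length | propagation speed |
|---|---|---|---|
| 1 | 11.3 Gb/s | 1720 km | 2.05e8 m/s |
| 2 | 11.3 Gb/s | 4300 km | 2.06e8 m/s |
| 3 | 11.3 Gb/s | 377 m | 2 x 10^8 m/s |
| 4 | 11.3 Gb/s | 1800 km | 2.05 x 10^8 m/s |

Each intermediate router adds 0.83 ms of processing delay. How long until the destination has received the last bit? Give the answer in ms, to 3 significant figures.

40.5 ms

L = 117 × 8 = 936 bits.
Transmission delay per hop = L/R = 936/11300000000 = 8.28319e-05 ms; 4 hops → 0.000331327 ms.
Propagation delays (d/s per hop): 8.39024, 20.8738, 0.001885, 8.78049 ms; sum = 38.0464 ms.
Processing at 3 router(s): 3 × 0.83 ms = 2.49 ms.
End-to-end = 40.5 ms.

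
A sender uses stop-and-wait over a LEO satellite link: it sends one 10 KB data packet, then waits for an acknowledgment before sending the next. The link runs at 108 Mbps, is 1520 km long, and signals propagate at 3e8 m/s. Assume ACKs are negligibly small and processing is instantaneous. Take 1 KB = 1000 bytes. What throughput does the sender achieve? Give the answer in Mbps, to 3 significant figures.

t_tx = L/R = 80000/108000000 = 0.000740741 s.
t_prop = 1520000/300000000 = 0.00506667 s; RTT = 0.0101333 s.
Cycle = t_tx + RTT = 0.0108741 s.
Throughput = L / cycle = 80000 / 0.0108741 = 7.36 Mbps.

7.36 Mbps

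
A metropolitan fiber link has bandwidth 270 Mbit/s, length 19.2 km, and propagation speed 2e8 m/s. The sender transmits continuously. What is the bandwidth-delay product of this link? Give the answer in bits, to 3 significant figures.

25900 bits

Propagation delay = 19200 / 200000000 = 9.6e-05 s.
BDP = R × t_prop = 270000000 × 9.6e-05 = 25920 bits.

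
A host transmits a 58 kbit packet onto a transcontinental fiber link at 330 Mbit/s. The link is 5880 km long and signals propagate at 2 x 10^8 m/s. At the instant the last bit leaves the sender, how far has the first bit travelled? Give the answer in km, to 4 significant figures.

35.15 km

t_tx = L/R = 58000/330000000 = 0.000175758 s.
Distance = s × t_tx = 200000000 × 0.000175758 = 35.15 km.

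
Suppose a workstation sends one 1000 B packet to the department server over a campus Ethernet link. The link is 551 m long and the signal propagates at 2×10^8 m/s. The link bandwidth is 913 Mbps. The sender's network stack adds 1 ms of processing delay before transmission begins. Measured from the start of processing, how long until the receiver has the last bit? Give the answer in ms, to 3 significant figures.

1.01 ms

L = 1000 × 8 = 8000 bits.
Transmission delay = L/R = 8000 / 913000000 = 0.00876232 ms.
Propagation delay = d/s = 551 m / 200000000 m/s = 0.002755 ms.
Plus processing delay 1 ms = 1 ms.
Total = 1.01 ms.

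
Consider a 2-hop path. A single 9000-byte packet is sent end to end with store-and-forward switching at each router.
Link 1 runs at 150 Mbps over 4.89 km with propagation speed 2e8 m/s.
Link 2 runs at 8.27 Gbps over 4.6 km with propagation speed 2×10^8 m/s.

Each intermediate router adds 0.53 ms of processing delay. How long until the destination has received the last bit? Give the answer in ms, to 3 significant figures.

1.07 ms

L = 9000 × 8 = 72000 bits.
Transmission delays (L/R per hop): 0.48, 0.00870617 ms; sum = 0.488706 ms.
Propagation delays (d/s per hop): 0.02445, 0.023 ms; sum = 0.04745 ms.
Processing at 1 router(s): 1 × 0.53 ms = 0.53 ms.
End-to-end = 1.07 ms.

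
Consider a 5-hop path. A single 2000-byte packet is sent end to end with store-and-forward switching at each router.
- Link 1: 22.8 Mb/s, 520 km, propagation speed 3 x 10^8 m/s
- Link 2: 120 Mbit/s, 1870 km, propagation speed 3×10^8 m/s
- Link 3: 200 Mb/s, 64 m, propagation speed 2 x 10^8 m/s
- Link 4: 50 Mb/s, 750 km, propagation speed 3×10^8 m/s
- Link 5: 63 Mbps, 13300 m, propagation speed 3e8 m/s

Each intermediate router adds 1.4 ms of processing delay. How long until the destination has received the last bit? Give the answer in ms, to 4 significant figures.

17.60 ms

L = 2000 × 8 = 16000 bits.
Transmission delays (L/R per hop): 0.701754, 0.133333, 0.08, 0.32, 0.253968 ms; sum = 1.48906 ms.
Propagation delays (d/s per hop): 1.73333, 6.23333, 0.00032, 2.5, 0.0443333 ms; sum = 10.5113 ms.
Processing at 4 router(s): 4 × 1.4 ms = 5.6 ms.
End-to-end = 17.60 ms.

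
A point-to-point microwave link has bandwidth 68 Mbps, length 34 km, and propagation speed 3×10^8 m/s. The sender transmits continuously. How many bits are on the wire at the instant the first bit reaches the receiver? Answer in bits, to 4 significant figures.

Propagation delay = 34000 / 300000000 = 0.000113333 s.
BDP = R × t_prop = 68000000 × 0.000113333 = 7706.67 bits.

7707 bits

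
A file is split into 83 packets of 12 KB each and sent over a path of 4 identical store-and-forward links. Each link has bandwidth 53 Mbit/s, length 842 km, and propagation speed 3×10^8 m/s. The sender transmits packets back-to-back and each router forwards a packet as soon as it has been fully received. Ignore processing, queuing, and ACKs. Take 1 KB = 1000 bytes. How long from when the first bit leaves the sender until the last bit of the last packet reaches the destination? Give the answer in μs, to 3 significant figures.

167000 μs

Per-hop transmission t_tx = L/R = 96000/53000000 = 1811.32 μs.
Per-hop propagation t_prop = 842000/300000000 = 2806.67 μs.
Pipeline fill: first packet needs 4·t_tx to clear all hops; remaining 82 packets each add one t_tx.
Total = (4+83-1)·t_tx + 4·t_prop = 86·1811.32 + 4·2806.67 = 167000 μs.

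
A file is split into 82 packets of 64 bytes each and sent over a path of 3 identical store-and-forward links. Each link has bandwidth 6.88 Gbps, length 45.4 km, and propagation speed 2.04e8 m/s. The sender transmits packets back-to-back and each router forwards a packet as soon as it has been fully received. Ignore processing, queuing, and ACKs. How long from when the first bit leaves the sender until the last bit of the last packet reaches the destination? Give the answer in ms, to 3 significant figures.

0.674 ms

Per-hop transmission t_tx = L/R = 512/6880000000 = 7.44186e-05 ms.
Per-hop propagation t_prop = 45400/204000000 = 0.222549 ms.
Pipeline fill: first packet needs 3·t_tx to clear all hops; remaining 81 packets each add one t_tx.
Total = (3+82-1)·t_tx + 3·t_prop = 84·7.44186e-05 + 3·0.222549 = 0.674 ms.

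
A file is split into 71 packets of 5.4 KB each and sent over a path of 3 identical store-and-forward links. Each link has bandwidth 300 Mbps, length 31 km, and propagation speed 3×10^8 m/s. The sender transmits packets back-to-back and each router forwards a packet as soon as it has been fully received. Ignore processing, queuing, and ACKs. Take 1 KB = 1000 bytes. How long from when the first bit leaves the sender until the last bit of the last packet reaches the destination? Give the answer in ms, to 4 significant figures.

10.82 ms

Per-hop transmission t_tx = L/R = 43200/300000000 = 0.144 ms.
Per-hop propagation t_prop = 31000/300000000 = 0.103333 ms.
Pipeline fill: first packet needs 3·t_tx to clear all hops; remaining 70 packets each add one t_tx.
Total = (3+71-1)·t_tx + 3·t_prop = 73·0.144 + 3·0.103333 = 10.82 ms.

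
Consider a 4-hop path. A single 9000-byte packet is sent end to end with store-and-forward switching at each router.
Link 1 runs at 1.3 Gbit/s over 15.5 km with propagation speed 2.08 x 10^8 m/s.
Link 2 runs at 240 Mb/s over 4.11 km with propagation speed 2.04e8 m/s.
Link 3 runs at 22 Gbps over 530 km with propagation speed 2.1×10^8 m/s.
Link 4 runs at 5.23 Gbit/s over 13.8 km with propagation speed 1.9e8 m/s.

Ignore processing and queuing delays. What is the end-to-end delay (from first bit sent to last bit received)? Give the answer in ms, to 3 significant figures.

3.06 ms

L = 9000 × 8 = 72000 bits.
Transmission delays (L/R per hop): 0.0553846, 0.3, 0.00327273, 0.0137667 ms; sum = 0.372424 ms.
Propagation delays (d/s per hop): 0.0745192, 0.0201471, 2.52381, 0.0726316 ms; sum = 2.69111 ms.
End-to-end = 3.06 ms.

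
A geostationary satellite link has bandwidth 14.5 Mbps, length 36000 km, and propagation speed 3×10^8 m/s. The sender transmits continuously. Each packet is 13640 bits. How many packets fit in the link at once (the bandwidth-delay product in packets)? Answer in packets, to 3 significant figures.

Propagation delay = 36000000 / 300000000 = 0.12 s.
BDP = R × t_prop = 14500000 × 0.12 = 1740000 bits.
In packets of 13640 bits: 128 packets.

128 packets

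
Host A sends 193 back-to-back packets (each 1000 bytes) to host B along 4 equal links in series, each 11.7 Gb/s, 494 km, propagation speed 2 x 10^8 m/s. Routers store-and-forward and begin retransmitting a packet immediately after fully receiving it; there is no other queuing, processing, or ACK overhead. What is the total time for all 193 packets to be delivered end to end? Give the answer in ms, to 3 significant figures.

Per-hop transmission t_tx = L/R = 8000/11700000000 = 0.000683761 ms.
Per-hop propagation t_prop = 494000/200000000 = 2.47 ms.
Pipeline fill: first packet needs 4·t_tx to clear all hops; remaining 192 packets each add one t_tx.
Total = (4+193-1)·t_tx + 4·t_prop = 196·0.000683761 + 4·2.47 = 10.0 ms.

10.0 ms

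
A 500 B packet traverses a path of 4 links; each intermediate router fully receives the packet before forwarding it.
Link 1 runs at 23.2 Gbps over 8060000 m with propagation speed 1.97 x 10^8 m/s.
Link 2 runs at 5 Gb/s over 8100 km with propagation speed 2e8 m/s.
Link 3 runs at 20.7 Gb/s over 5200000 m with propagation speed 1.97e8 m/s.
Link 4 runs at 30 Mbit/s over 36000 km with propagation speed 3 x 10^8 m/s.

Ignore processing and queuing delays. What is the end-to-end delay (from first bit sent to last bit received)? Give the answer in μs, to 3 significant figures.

228000 μs

L = 500 × 8 = 4000 bits.
Transmission delays (L/R per hop): 0.172414, 0.8, 0.193237, 133.333 μs; sum = 134.499 μs.
Propagation delays (d/s per hop): 40913.7, 40500, 26395.9, 120000 μs; sum = 227810 μs.
End-to-end = 228000 μs.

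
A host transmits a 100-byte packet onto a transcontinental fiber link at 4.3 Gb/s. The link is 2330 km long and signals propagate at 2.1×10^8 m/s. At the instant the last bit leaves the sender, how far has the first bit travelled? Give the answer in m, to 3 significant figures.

t_tx = L/R = 800/4300000000 = 1.86047e-07 s.
Distance = s × t_tx = 210000000 × 1.86047e-07 = 39.1 m.

39.1 m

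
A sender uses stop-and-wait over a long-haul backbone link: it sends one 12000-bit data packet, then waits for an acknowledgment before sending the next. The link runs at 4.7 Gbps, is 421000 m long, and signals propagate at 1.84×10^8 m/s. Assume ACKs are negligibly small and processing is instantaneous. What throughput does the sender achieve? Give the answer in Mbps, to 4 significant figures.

2.621 Mbps

t_tx = L/R = 12000/4700000000 = 2.55319e-06 s.
t_prop = 421000/184000000 = 0.00228804 s; RTT = 0.00457609 s.
Cycle = t_tx + RTT = 0.00457864 s.
Throughput = L / cycle = 12000 / 0.00457864 = 2.621 Mbps.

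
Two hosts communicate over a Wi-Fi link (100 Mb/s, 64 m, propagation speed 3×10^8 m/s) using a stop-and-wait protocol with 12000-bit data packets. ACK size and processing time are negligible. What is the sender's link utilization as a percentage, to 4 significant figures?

99.65 %

t_tx = L/R = 12000/100000000 = 0.00012 s.
t_prop = 64/300000000 = 2.13333e-07 s; RTT = 4.26667e-07 s.
Cycle = t_tx + RTT = 0.000120427 s.
Utilization = t_tx / cycle = 0.00012/0.000120427 = 99.65 %.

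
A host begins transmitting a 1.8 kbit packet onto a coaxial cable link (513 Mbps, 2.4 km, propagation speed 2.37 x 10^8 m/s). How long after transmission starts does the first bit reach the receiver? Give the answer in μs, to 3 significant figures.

10.1 μs

First bit experiences only propagation delay: d/s = 2400/237000000 = 10.1 μs.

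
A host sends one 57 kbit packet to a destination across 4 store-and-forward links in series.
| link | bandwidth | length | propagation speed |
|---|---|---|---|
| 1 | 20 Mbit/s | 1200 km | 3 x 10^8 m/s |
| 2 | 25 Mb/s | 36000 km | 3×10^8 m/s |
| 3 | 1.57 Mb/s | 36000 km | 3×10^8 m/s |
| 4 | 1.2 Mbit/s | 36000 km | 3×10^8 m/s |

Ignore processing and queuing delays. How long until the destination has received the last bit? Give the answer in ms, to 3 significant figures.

L = 57000 bits.
Transmission delays (L/R per hop): 2.85, 2.28, 36.3057, 47.5 ms; sum = 88.9357 ms.
Propagation delays (d/s per hop): 4, 120, 120, 120 ms; sum = 364 ms.
End-to-end = 453 ms.

453 ms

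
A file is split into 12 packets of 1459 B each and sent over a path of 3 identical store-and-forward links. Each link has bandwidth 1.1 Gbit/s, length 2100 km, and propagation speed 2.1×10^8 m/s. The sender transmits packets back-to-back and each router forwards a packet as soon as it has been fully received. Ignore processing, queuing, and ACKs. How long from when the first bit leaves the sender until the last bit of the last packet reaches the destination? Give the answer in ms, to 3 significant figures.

30.1 ms

Per-hop transmission t_tx = L/R = 11672/1100000000 = 0.0106109 ms.
Per-hop propagation t_prop = 2100000/210000000 = 10 ms.
Pipeline fill: first packet needs 3·t_tx to clear all hops; remaining 11 packets each add one t_tx.
Total = (3+12-1)·t_tx + 3·t_prop = 14·0.0106109 + 3·10 = 30.1 ms.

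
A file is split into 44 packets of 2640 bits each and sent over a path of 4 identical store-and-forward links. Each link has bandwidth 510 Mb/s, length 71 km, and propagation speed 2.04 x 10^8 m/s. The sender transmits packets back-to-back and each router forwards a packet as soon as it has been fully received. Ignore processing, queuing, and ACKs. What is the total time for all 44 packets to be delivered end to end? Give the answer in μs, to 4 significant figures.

Per-hop transmission t_tx = L/R = 2640/510000000 = 5.17647 μs.
Per-hop propagation t_prop = 71000/204000000 = 348.039 μs.
Pipeline fill: first packet needs 4·t_tx to clear all hops; remaining 43 packets each add one t_tx.
Total = (4+44-1)·t_tx + 4·t_prop = 47·5.17647 + 4·348.039 = 1635 μs.

1635 μs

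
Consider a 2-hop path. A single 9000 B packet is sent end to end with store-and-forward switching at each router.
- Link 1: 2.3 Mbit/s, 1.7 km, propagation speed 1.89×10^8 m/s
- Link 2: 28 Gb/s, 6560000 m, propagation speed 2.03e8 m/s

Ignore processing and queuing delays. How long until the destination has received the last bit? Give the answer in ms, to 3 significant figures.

63.6 ms

L = 9000 × 8 = 72000 bits.
Transmission delays (L/R per hop): 31.3043, 0.00257143 ms; sum = 31.3069 ms.
Propagation delays (d/s per hop): 0.00899471, 32.3153 ms; sum = 32.3243 ms.
End-to-end = 63.6 ms.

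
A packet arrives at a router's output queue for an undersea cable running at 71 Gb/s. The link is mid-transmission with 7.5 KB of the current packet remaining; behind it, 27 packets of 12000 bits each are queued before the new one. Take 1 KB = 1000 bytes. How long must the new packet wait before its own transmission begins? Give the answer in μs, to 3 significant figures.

Each queued packet: L/R = 12000/71000000000 = 0.169014 μs.
27 queued → 4.56338 μs.
Plus remaining 60000 bits of current packet: 0.84507 μs.
Queuing delay = 5.41 μs.

5.41 μs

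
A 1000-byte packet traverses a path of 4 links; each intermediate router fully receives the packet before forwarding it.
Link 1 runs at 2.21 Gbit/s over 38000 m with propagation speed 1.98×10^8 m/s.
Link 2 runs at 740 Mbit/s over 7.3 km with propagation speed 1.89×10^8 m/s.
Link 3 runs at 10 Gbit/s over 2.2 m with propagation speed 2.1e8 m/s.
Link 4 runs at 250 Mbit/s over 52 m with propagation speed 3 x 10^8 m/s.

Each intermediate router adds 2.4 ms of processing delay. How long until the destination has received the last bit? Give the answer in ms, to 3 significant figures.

L = 1000 × 8 = 8000 bits.
Transmission delays (L/R per hop): 0.00361991, 0.0108108, 0.0008, 0.032 ms; sum = 0.0472307 ms.
Propagation delays (d/s per hop): 0.191919, 0.0386243, 1.04762e-05, 0.000173333 ms; sum = 0.230727 ms.
Processing at 3 router(s): 3 × 2.4 ms = 7.2 ms.
End-to-end = 7.48 ms.

7.48 ms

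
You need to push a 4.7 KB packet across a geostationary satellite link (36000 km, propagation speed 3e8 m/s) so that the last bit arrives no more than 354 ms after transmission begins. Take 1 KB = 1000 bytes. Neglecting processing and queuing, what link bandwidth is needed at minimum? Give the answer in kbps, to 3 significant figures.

L = 37600 bits.
Propagation delay = 36000000 / 300000000 = 120 ms.
Transmission budget = 354 − 120 = 234 ms.
R ≥ L / t_tx = 37600 bits / 0.234 s = 161 kbps.

161 kbps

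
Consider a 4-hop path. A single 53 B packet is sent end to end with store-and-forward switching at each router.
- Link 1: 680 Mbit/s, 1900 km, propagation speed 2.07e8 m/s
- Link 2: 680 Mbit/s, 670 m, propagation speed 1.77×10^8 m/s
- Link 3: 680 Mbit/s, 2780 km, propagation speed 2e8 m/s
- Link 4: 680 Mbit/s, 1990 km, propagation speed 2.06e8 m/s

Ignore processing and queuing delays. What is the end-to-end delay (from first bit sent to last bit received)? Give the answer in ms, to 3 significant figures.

32.7 ms

L = 53 × 8 = 424 bits.
Transmission delay per hop = L/R = 424/680000000 = 0.000623529 ms; 4 hops → 0.00249412 ms.
Propagation delays (d/s per hop): 9.17874, 0.00378531, 13.9, 9.66019 ms; sum = 32.7427 ms.
End-to-end = 32.7 ms.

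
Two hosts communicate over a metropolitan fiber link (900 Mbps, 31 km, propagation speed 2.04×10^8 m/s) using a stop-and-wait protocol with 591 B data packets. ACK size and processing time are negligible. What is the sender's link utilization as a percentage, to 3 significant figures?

t_tx = L/R = 4728/900000000 = 5.25333e-06 s.
t_prop = 31000/204000000 = 0.000151961 s; RTT = 0.000303922 s.
Cycle = t_tx + RTT = 0.000309175 s.
Utilization = t_tx / cycle = 5.25333e-06/0.000309175 = 1.70 %.

1.70 %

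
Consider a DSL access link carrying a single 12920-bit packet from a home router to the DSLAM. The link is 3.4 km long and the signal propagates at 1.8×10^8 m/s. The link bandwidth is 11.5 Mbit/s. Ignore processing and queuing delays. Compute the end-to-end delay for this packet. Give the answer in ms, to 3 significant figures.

Transmission delay = L/R = 12920 / 11500000 = 1.12348 ms.
Propagation delay = d/s = 3400 m / 180000000 m/s = 0.0188889 ms.
Total = 1.14 ms.

1.14 ms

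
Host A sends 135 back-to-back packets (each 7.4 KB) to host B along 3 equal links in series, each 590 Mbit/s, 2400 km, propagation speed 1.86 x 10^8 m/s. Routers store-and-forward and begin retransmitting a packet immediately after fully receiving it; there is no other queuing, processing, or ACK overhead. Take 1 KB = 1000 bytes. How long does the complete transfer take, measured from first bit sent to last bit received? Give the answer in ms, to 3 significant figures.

52.5 ms

Per-hop transmission t_tx = L/R = 59200/590000000 = 0.100339 ms.
Per-hop propagation t_prop = 2400000/186000000 = 12.9032 ms.
Pipeline fill: first packet needs 3·t_tx to clear all hops; remaining 134 packets each add one t_tx.
Total = (3+135-1)·t_tx + 3·t_prop = 137·0.100339 + 3·12.9032 = 52.5 ms.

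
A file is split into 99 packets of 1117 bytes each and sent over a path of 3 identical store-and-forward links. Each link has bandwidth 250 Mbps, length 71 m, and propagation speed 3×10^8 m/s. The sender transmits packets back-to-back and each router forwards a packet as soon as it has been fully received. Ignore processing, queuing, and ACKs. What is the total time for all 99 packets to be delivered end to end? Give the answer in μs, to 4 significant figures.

Per-hop transmission t_tx = L/R = 8936/250000000 = 35.744 μs.
Per-hop propagation t_prop = 71/300000000 = 0.236667 μs.
Pipeline fill: first packet needs 3·t_tx to clear all hops; remaining 98 packets each add one t_tx.
Total = (3+99-1)·t_tx + 3·t_prop = 101·35.744 + 3·0.236667 = 3611 μs.

3611 μs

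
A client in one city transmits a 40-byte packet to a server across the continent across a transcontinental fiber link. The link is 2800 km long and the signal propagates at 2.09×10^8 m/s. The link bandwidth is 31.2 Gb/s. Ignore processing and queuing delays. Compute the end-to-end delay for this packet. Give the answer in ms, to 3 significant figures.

13.4 ms

L = 40 × 8 = 320 bits.
Transmission delay = L/R = 320 / 31200000000 = 1.02564e-05 ms.
Propagation delay = d/s = 2800000 m / 209000000 m/s = 13.3971 ms.
Total = 13.4 ms.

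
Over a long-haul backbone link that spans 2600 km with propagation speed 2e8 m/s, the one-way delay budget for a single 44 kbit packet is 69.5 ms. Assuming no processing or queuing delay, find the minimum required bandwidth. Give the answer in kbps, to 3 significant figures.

779 kbps

Propagation delay = 2600000 / 200000000 = 13 ms.
Transmission budget = 69.5 − 13 = 56.5 ms.
R ≥ L / t_tx = 44000 bits / 0.0565 s = 779 kbps.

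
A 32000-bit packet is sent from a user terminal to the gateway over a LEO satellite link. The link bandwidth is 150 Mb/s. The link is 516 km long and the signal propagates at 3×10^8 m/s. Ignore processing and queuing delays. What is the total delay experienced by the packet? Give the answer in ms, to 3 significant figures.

1.93 ms

Transmission delay = L/R = 32000 / 150000000 = 0.213333 ms.
Propagation delay = d/s = 516000 m / 300000000 m/s = 1.72 ms.
Total = 1.93 ms.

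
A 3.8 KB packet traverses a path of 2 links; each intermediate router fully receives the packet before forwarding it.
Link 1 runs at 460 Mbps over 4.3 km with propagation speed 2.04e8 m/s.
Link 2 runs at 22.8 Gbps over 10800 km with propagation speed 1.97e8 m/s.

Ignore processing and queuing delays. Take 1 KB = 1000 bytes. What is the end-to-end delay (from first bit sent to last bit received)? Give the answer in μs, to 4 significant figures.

L = 30400 bits.
Transmission delays (L/R per hop): 66.087, 1.33333 μs; sum = 67.4203 μs.
Propagation delays (d/s per hop): 21.0784, 54822.3 μs; sum = 54843.4 μs.
End-to-end = 54910 μs.

54910 μs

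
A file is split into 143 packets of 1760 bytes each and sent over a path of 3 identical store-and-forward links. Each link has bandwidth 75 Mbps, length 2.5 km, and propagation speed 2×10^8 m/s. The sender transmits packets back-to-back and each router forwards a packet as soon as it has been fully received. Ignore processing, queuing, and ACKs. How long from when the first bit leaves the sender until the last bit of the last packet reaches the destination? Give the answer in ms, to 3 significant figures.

27.3 ms

Per-hop transmission t_tx = L/R = 14080/75000000 = 0.187733 ms.
Per-hop propagation t_prop = 2500/200000000 = 0.0125 ms.
Pipeline fill: first packet needs 3·t_tx to clear all hops; remaining 142 packets each add one t_tx.
Total = (3+143-1)·t_tx + 3·t_prop = 145·0.187733 + 3·0.0125 = 27.3 ms.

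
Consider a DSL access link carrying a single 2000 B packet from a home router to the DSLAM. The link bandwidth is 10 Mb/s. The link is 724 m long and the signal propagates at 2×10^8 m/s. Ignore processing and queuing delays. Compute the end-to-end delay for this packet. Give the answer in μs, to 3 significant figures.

1600 μs

L = 2000 × 8 = 16000 bits.
Transmission delay = L/R = 16000 / 10000000 = 1600 μs.
Propagation delay = d/s = 724 m / 200000000 m/s = 3.62 μs.
Total = 1600 μs.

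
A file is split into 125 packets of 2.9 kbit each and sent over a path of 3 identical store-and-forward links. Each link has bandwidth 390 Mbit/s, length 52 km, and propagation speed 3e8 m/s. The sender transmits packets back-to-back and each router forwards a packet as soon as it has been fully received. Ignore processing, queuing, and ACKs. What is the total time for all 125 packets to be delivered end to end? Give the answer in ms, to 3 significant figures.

1.46 ms

Per-hop transmission t_tx = L/R = 2900/390000000 = 0.0074359 ms.
Per-hop propagation t_prop = 52000/300000000 = 0.173333 ms.
Pipeline fill: first packet needs 3·t_tx to clear all hops; remaining 124 packets each add one t_tx.
Total = (3+125-1)·t_tx + 3·t_prop = 127·0.0074359 + 3·0.173333 = 1.46 ms.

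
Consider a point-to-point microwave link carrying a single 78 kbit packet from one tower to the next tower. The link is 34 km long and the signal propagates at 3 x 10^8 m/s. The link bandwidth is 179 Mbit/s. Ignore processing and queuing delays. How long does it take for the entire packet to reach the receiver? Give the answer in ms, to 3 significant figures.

L = 78000 bits.
Transmission delay = L/R = 78000 / 179000000 = 0.435754 ms.
Propagation delay = d/s = 34000 m / 300000000 m/s = 0.113333 ms.
Total = 0.549 ms.

0.549 ms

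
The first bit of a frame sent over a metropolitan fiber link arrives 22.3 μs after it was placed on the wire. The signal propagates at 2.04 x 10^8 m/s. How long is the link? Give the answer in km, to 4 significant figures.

d = s × t_prop = 204000000 × 2.23e-05 = 4.549 km.

4.549 km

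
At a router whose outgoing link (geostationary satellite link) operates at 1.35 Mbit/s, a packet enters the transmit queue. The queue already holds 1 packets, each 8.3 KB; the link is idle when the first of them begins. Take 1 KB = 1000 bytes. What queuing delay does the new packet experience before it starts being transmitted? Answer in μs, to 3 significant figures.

Each queued packet: L/R = 66400/1350000 = 49185.2 μs.
1 queued → 49185.2 μs.
Queuing delay = 49200 μs.

49200 μs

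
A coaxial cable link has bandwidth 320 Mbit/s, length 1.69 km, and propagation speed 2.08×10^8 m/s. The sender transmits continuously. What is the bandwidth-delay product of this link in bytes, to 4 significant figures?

Propagation delay = 1690 / 208000000 = 8.125e-06 s.
BDP = R × t_prop = 320000000 × 8.125e-06 = 2600 bits.
In bytes: 2600/8 = 325.0 bytes.

325.0 bytes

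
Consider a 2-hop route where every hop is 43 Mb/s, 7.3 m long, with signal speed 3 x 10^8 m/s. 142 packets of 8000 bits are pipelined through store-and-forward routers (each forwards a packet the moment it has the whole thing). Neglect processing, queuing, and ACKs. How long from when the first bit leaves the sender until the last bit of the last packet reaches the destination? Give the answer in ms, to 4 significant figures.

26.60 ms

Per-hop transmission t_tx = L/R = 8000/43000000 = 0.186047 ms.
Per-hop propagation t_prop = 7.3/300000000 = 2.43333e-05 ms.
Pipeline fill: first packet needs 2·t_tx to clear all hops; remaining 141 packets each add one t_tx.
Total = (2+142-1)·t_tx + 2·t_prop = 143·0.186047 + 2·2.43333e-05 = 26.60 ms.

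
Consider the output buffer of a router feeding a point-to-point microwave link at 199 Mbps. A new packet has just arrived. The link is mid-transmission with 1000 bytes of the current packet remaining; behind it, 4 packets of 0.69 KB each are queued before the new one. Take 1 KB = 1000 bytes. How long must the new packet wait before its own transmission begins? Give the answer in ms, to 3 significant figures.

0.151 ms

Each queued packet: L/R = 5520/199000000 = 0.0277387 ms.
4 queued → 0.110955 ms.
Plus remaining 8000 bits of current packet: 0.040201 ms.
Queuing delay = 0.151 ms.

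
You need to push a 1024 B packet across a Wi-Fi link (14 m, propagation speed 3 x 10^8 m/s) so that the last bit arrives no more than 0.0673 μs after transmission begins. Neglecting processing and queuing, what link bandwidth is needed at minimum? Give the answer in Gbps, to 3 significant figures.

L = 8192 bits.
Propagation delay = 14 / 300000000 = 0.0466667 μs.
Transmission budget = 0.0673 − 0.0466667 = 0.0206333 μs.
R ≥ L / t_tx = 8192 bits / 2.06333e-08 s = 397 Gbps.

397 Gbps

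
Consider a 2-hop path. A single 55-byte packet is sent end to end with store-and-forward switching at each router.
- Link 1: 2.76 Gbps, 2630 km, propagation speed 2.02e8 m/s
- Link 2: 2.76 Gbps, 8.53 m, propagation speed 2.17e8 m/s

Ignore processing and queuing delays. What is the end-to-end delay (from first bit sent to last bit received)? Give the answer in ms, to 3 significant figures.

13.0 ms

L = 55 × 8 = 440 bits.
Transmission delay per hop = L/R = 440/2760000000 = 0.00015942 ms; 2 hops → 0.000318841 ms.
Propagation delays (d/s per hop): 13.0198, 3.93088e-05 ms; sum = 13.0198 ms.
End-to-end = 13.0 ms.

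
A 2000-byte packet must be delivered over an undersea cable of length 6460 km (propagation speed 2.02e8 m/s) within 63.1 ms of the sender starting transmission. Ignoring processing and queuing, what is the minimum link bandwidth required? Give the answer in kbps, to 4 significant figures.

L = 16000 bits.
Propagation delay = 6460000 / 202000000 = 31.9802 ms.
Transmission budget = 63.1 − 31.9802 = 31.1198 ms.
R ≥ L / t_tx = 16000 bits / 0.0311198 s = 514.1 kbps.

514.1 kbps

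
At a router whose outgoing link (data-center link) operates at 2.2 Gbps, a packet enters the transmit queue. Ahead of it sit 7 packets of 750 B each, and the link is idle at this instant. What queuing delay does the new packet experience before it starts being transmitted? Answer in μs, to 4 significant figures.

19.09 μs

Each queued packet: L/R = 6000/2200000000 = 2.72727 μs.
7 queued → 19.0909 μs.
Queuing delay = 19.09 μs.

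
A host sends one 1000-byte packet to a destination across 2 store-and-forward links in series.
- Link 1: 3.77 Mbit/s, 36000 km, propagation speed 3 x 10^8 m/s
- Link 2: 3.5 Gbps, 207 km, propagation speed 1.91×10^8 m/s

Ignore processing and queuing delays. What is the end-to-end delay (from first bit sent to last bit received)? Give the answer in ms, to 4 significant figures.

123.2 ms

L = 1000 × 8 = 8000 bits.
Transmission delays (L/R per hop): 2.12202, 0.00228571 ms; sum = 2.1243 ms.
Propagation delays (d/s per hop): 120, 1.08377 ms; sum = 121.084 ms.
End-to-end = 123.2 ms.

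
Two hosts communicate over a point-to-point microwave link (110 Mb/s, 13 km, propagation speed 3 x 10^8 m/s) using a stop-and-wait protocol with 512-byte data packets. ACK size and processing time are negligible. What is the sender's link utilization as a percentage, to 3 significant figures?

t_tx = L/R = 4096/110000000 = 3.72364e-05 s.
t_prop = 13000/300000000 = 4.33333e-05 s; RTT = 8.66667e-05 s.
Cycle = t_tx + RTT = 0.000123903 s.
Utilization = t_tx / cycle = 3.72364e-05/0.000123903 = 30.1 %.

30.1 %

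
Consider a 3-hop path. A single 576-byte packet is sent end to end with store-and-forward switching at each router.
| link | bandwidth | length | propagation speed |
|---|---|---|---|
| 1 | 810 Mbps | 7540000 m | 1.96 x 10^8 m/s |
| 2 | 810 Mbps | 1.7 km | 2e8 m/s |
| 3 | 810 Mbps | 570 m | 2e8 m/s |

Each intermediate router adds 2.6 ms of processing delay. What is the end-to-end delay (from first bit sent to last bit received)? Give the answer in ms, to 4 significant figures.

L = 576 × 8 = 4608 bits.
Transmission delay per hop = L/R = 4608/810000000 = 0.00568889 ms; 3 hops → 0.0170667 ms.
Propagation delays (d/s per hop): 38.4694, 0.0085, 0.00285 ms; sum = 38.4807 ms.
Processing at 2 router(s): 2 × 2.6 ms = 5.2 ms.
End-to-end = 43.70 ms.

43.70 ms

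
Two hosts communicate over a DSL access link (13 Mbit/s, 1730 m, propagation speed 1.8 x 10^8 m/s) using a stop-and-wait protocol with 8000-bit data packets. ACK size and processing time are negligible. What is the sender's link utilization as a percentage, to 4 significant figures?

t_tx = L/R = 8000/13000000 = 0.000615385 s.
t_prop = 1730/180000000 = 9.61111e-06 s; RTT = 1.92222e-05 s.
Cycle = t_tx + RTT = 0.000634607 s.
Utilization = t_tx / cycle = 0.000615385/0.000634607 = 96.97 %.

96.97 %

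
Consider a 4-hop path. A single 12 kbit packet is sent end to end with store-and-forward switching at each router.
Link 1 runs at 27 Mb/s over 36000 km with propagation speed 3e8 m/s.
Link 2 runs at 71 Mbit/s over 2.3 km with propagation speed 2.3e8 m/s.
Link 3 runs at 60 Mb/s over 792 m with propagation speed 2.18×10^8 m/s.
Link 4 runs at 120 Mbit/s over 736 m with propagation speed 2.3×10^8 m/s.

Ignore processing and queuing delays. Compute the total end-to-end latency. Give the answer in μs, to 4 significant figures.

L = 12000 bits.
Transmission delays (L/R per hop): 444.444, 169.014, 200, 100 μs; sum = 913.459 μs.
Propagation delays (d/s per hop): 120000, 10, 3.63303, 3.2 μs; sum = 120017 μs.
End-to-end = 120900 μs.

120900 μs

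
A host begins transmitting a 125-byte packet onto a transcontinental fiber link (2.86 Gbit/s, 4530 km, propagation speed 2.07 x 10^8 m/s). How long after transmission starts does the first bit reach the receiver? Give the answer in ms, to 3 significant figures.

First bit experiences only propagation delay: d/s = 4530000/2.07e+08 = 21.9 ms.

21.9 ms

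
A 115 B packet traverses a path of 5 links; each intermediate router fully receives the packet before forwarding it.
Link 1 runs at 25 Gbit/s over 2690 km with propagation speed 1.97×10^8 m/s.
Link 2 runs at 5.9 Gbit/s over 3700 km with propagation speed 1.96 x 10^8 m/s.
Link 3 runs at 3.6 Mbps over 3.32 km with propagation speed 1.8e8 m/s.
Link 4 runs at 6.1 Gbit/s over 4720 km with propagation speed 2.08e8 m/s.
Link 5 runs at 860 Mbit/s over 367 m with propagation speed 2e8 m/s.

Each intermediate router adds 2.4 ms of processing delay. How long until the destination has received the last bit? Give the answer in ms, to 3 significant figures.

65.1 ms

L = 115 × 8 = 920 bits.
Transmission delays (L/R per hop): 3.68e-05, 0.000155932, 0.255556, 0.00015082, 0.00106977 ms; sum = 0.256969 ms.
Propagation delays (d/s per hop): 13.6548, 18.8776, 0.0184444, 22.6923, 0.001835 ms; sum = 55.245 ms.
Processing at 4 router(s): 4 × 2.4 ms = 9.6 ms.
End-to-end = 65.1 ms.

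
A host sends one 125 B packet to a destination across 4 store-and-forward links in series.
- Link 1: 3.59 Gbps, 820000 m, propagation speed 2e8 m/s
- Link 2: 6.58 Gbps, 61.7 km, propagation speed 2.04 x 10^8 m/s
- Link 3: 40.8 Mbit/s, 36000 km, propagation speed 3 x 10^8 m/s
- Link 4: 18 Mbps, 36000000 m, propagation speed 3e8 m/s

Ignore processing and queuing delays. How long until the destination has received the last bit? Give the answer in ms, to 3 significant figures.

L = 125 × 8 = 1000 bits.
Transmission delays (L/R per hop): 0.000278552, 0.000151976, 0.0245098, 0.0555556 ms; sum = 0.0804959 ms.
Propagation delays (d/s per hop): 4.1, 0.302451, 120, 120 ms; sum = 244.402 ms.
End-to-end = 244 ms.

244 ms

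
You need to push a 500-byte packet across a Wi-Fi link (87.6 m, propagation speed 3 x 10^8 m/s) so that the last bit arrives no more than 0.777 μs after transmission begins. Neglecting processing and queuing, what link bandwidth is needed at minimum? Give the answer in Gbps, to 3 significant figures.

8.25 Gbps

L = 4000 bits.
Propagation delay = 87.6 / 300000000 = 0.292 μs.
Transmission budget = 0.777 − 0.292 = 0.485 μs.
R ≥ L / t_tx = 4000 bits / 4.85e-07 s = 8.25 Gbps.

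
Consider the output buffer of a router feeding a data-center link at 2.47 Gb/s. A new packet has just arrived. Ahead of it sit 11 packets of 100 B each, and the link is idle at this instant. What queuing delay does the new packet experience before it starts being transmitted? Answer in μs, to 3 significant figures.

3.56 μs

Each queued packet: L/R = 800/2470000000 = 0.323887 μs.
11 queued → 3.56275 μs.
Queuing delay = 3.56 μs.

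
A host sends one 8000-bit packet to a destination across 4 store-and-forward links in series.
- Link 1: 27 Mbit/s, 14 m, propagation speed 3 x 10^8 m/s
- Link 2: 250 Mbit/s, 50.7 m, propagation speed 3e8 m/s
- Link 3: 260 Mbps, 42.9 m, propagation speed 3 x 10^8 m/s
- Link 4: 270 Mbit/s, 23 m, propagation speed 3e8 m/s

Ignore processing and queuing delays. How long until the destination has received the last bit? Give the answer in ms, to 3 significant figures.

0.389 ms

Transmission delays (L/R per hop): 0.296296, 0.032, 0.0307692, 0.0296296 ms; sum = 0.388695 ms.
Propagation delays (d/s per hop): 4.66667e-05, 0.000169, 0.000143, 7.66667e-05 ms; sum = 0.000435333 ms.
End-to-end = 0.389 ms.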